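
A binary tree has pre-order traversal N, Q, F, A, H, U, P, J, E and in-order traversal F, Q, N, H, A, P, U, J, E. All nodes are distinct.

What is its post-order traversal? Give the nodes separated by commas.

The first element of pre-order is the root; it splits in-order into left and right subtrees.
Root N: left subtree has 2 nodes {F, Q}, right has 6 {H, A, P, U, J, E}.
  Root Q: left subtree has 1 node {F}, right has 0 { }.
  Root A: left subtree has 1 node {H}, right has 4 {P, U, J, E}.
    Root U: left subtree has 1 node {P}, right has 2 {J, E}.
      Root J: left subtree has 0 nodes { }, right has 1 {E}.

F, Q, H, P, E, J, U, A, N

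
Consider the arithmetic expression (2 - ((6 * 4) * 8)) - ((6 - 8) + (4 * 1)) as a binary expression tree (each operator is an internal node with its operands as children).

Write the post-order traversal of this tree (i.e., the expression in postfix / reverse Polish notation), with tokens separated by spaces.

Post-order on an expression tree gives postfix notation: for each operator, emit left operand, right operand, then the operator.

2 6 4 * 8 * - 6 8 - 4 1 * + -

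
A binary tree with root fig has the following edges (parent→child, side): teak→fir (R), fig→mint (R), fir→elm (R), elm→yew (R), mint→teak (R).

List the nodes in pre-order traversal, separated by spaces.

Pre-order visits the node, then its left subtree, then its right subtree.
Visit fig.
At fig: no left child.
At fig: go right to mint.
  Visit mint.
  At mint: no left child.
  At mint: go right to teak.
    Visit teak.
    At teak: no left child.
    At teak: go right to fir.
      Visit fir.
      At fir: no left child.
      At fir: go right to elm.
        Visit elm.
        At elm: no left child.
        At elm: go right to yew.
          yew is a leaf — visit yew.

fig mint teak fir elm yew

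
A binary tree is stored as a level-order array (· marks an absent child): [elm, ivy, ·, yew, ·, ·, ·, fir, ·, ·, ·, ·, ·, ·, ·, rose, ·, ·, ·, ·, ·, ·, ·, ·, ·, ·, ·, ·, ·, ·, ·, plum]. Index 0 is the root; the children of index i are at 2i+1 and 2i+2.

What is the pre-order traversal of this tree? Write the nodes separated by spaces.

Pre-order visits the node, then its left subtree, then its right subtree.
Visit elm.
At elm: go left to ivy.
  Visit ivy.
  At ivy: go left to yew.
    Visit yew.
    At yew: go left to fir.
      Visit fir.
      At fir: go left to rose.
        Visit rose.
        At rose: go left to plum.
          plum is a leaf — visit plum.
        At rose: no right child.
      At fir: no right child.
    At yew: no right child.
  At ivy: no right child.
At elm: no right child.

elm ivy yew fir rose plum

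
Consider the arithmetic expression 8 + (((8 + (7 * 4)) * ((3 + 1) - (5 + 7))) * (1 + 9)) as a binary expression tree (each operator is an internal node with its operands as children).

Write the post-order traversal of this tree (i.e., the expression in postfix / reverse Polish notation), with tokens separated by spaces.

Post-order on an expression tree gives postfix notation: for each operator, emit left operand, right operand, then the operator.

8 8 7 4 * + 3 1 + 5 7 + - * 1 9 + * +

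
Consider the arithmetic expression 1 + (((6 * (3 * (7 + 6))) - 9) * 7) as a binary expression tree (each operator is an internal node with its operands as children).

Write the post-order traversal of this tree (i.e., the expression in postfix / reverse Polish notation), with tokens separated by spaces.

1 6 3 7 6 + * * 9 - 7 * +

Post-order on an expression tree gives postfix notation: for each operator, emit left operand, right operand, then the operator.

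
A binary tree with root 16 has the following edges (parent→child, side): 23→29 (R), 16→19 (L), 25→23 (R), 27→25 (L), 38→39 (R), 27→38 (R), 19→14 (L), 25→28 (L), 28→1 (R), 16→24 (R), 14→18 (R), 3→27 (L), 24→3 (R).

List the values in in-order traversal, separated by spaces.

In-order visits the left subtree, then the node, then the right subtree.
At 16: go left to 19.
  At 19: go left to 14.
    At 14: no left child.
    Visit 14.
    At 14: go right to 18.
      18 is a leaf — visit 18.
  Visit 19.
  At 19: no right child.
Visit 16.
At 16: go right to 24.
  At 24: no left child.
  Visit 24.
  At 24: go right to 3.
    At 3: go left to 27.
      At 27: go left to 25.
        At 25: go left to 28.
          At 28: no left child.
          Visit 28.
          At 28: go right to 1.
            1 is a leaf — visit 1.
        Visit 25.
        At 25: go right to 23.
          At 23: no left child.
          Visit 23.
          At 23: go right to 29.
            29 is a leaf — visit 29.
      Visit 27.
      At 27: go right to 38.
        At 38: no left child.
        Visit 38.
        At 38: go right to 39.
          39 is a leaf — visit 39.
    Visit 3.
    At 3: no right child.

14 18 19 16 24 28 1 25 23 29 27 38 39 3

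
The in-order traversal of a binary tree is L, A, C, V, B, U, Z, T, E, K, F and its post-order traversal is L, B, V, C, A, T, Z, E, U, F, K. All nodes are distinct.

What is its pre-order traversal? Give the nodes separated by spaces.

The last element of post-order is the root; it splits in-order into left and right subtrees.
Root K: left subtree has 9 nodes {L, A, C, V, B, U, Z, T, E}, right has 1 {F}.
  Root U: left subtree has 5 nodes {L, A, C, V, B}, right has 3 {Z, T, E}.
    Root A: left subtree has 1 node {L}, right has 3 {C, V, B}.
      Root C: left subtree has 0 nodes { }, right has 2 {V, B}.
        Root V: left subtree has 0 nodes { }, right has 1 {B}.
    Root E: left subtree has 2 nodes {Z, T}, right has 0 { }.
      Root Z: left subtree has 0 nodes { }, right has 1 {T}.

K U A L C V B E Z T F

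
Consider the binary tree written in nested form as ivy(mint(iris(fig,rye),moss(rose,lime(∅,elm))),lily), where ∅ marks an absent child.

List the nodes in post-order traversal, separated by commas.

Post-order visits the left subtree, then the right subtree, then the node.
At ivy: go left to mint.
  At mint: go left to iris.
    At iris: go left to fig.
      fig is a leaf — visit fig.
    At iris: go right to rye.
      rye is a leaf — visit rye.
    Visit iris.
  At mint: go right to moss.
    At moss: go left to rose.
      rose is a leaf — visit rose.
    At moss: go right to lime.
      At lime: no left child.
      At lime: go right to elm.
        elm is a leaf — visit elm.
      Visit lime.
    Visit moss.
  Visit mint.
At ivy: go right to lily.
  lily is a leaf — visit lily.
Visit ivy.

fig, rye, iris, rose, elm, lime, moss, mint, lily, ivy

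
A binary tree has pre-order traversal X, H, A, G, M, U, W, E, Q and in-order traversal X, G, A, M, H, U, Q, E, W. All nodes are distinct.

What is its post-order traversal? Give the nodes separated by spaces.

G M A Q E W U H X

The first element of pre-order is the root; it splits in-order into left and right subtrees.
Root X: left subtree has 0 nodes { }, right has 8 {G, A, M, H, U, Q, E, W}.
  Root H: left subtree has 3 nodes {G, A, M}, right has 4 {U, Q, E, W}.
    Root A: left subtree has 1 node {G}, right has 1 {M}.
    Root U: left subtree has 0 nodes { }, right has 3 {Q, E, W}.
      Root W: left subtree has 2 nodes {Q, E}, right has 0 { }.
        Root E: left subtree has 1 node {Q}, right has 0 { }.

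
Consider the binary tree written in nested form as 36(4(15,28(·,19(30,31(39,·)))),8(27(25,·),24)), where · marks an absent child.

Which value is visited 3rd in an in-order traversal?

28

In-order visits the left subtree, then the node, then the right subtree.
At 36: go left to 4.
  At 4: go left to 15.
    15 is a leaf — visit 15.
  Visit 4.
  At 4: go right to 28.
    At 28: no left child.
    Visit 28.
    At 28: go right to 19.
      At 19: go left to 30.
        30 is a leaf — visit 30.
      Visit 19.
      At 19: go right to 31.
        At 31: go left to 39.
          39 is a leaf — visit 39.
        Visit 31.
        At 31: no right child.
Visit 36.
At 36: go right to 8.
  At 8: go left to 27.
    At 27: go left to 25.
      25 is a leaf — visit 25.
    Visit 27.
    At 27: no right child.
  Visit 8.
  At 8: go right to 24.
    24 is a leaf — visit 24.
Full in-order sequence: 15, 4, 28, 30, 19, 39, 31, 36, 25, 27, 8, 24.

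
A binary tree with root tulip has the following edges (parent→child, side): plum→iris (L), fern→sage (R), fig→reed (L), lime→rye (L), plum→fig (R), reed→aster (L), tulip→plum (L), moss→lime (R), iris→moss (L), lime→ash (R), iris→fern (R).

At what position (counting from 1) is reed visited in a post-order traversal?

Post-order visits the left subtree, then the right subtree, then the node.
At tulip: go left to plum.
  At plum: go left to iris.
    At iris: go left to moss.
      At moss: no left child.
      At moss: go right to lime.
        At lime: go left to rye.
          rye is a leaf — visit rye.
        At lime: go right to ash.
          ash is a leaf — visit ash.
        Visit lime.
      Visit moss.
    At iris: go right to fern.
      At fern: no left child.
      At fern: go right to sage.
        sage is a leaf — visit sage.
      Visit fern.
    Visit iris.
  At plum: go right to fig.
    At fig: go left to reed.
      At reed: go left to aster.
        aster is a leaf — visit aster.
      At reed: no right child.
      Visit reed.
    At fig: no right child.
    Visit fig.
  Visit plum.
At tulip: no right child.
Visit tulip.
Full post-order sequence: rye, ash, lime, moss, sage, fern, iris, aster, reed, fig, plum, tulip.

9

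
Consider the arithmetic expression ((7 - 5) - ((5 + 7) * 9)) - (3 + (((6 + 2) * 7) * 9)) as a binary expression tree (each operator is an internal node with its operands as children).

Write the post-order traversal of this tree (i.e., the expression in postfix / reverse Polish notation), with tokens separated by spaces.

7 5 - 5 7 + 9 * - 3 6 2 + 7 * 9 * + -

Post-order on an expression tree gives postfix notation: for each operator, emit left operand, right operand, then the operator.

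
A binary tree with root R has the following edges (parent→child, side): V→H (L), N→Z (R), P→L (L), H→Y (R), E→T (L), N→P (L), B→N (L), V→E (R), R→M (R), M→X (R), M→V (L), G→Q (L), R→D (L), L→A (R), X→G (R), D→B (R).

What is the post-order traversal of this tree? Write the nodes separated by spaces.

Post-order visits the left subtree, then the right subtree, then the node.
At R: go left to D.
  At D: no left child.
  At D: go right to B.
    At B: go left to N.
      At N: go left to P.
        At P: go left to L.
          At L: no left child.
          At L: go right to A.
            A is a leaf — visit A.
          Visit L.
        At P: no right child.
        Visit P.
      At N: go right to Z.
        Z is a leaf — visit Z.
      Visit N.
    At B: no right child.
    Visit B.
  Visit D.
At R: go right to M.
  At M: go left to V.
    At V: go left to H.
      At H: no left child.
      At H: go right to Y.
        Y is a leaf — visit Y.
      Visit H.
    At V: go right to E.
      At E: go left to T.
        T is a leaf — visit T.
      At E: no right child.
      Visit E.
    Visit V.
  At M: go right to X.
    At X: no left child.
    At X: go right to G.
      At G: go left to Q.
        Q is a leaf — visit Q.
      At G: no right child.
      Visit G.
    Visit X.
  Visit M.
Visit R.

A L P Z N B D Y H T E V Q G X M R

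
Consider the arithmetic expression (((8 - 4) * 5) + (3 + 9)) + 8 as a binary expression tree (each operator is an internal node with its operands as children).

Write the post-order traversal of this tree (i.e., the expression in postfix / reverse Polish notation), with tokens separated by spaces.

Post-order on an expression tree gives postfix notation: for each operator, emit left operand, right operand, then the operator.

8 4 - 5 * 3 9 + + 8 +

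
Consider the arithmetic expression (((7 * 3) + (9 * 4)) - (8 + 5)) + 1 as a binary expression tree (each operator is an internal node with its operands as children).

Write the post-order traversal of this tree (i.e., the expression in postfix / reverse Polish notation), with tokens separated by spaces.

7 3 * 9 4 * + 8 5 + - 1 +

Post-order on an expression tree gives postfix notation: for each operator, emit left operand, right operand, then the operator.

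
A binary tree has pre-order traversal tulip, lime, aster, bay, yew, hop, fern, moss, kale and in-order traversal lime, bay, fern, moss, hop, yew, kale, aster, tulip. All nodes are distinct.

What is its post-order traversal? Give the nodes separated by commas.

The first element of pre-order is the root; it splits in-order into left and right subtrees.
Root tulip: left subtree has 8 nodes {lime, bay, fern, moss, hop, yew, kale, aster}, right has 0 { }.
  Root lime: left subtree has 0 nodes { }, right has 7 {bay, fern, moss, hop, yew, kale, aster}.
    Root aster: left subtree has 6 nodes {bay, fern, moss, hop, yew, kale}, right has 0 { }.
      Root bay: left subtree has 0 nodes { }, right has 5 {fern, moss, hop, yew, kale}.
        Root yew: left subtree has 3 nodes {fern, moss, hop}, right has 1 {kale}.
          Root hop: left subtree has 2 nodes {fern, moss}, right has 0 { }.
            Root fern: left subtree has 0 nodes { }, right has 1 {moss}.

moss, fern, hop, kale, yew, bay, aster, lime, tulip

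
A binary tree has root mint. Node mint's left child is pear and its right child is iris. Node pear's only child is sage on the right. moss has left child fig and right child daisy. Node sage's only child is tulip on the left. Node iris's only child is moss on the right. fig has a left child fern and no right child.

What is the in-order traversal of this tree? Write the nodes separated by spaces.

In-order visits the left subtree, then the node, then the right subtree.
At mint: go left to pear.
  At pear: no left child.
  Visit pear.
  At pear: go right to sage.
    At sage: go left to tulip.
      tulip is a leaf — visit tulip.
    Visit sage.
    At sage: no right child.
Visit mint.
At mint: go right to iris.
  At iris: no left child.
  Visit iris.
  At iris: go right to moss.
    At moss: go left to fig.
      At fig: go left to fern.
        fern is a leaf — visit fern.
      Visit fig.
      At fig: no right child.
    Visit moss.
    At moss: go right to daisy.
      daisy is a leaf — visit daisy.

pear tulip sage mint iris fern fig moss daisy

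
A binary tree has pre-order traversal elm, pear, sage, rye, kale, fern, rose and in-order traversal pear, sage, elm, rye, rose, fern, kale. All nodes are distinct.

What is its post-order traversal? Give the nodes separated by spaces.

sage pear rose fern kale rye elm

The first element of pre-order is the root; it splits in-order into left and right subtrees.
Root elm: left subtree has 2 nodes {pear, sage}, right has 4 {rye, rose, fern, kale}.
  Root pear: left subtree has 0 nodes { }, right has 1 {sage}.
  Root rye: left subtree has 0 nodes { }, right has 3 {rose, fern, kale}.
    Root kale: left subtree has 2 nodes {rose, fern}, right has 0 { }.
      Root fern: left subtree has 1 node {rose}, right has 0 { }.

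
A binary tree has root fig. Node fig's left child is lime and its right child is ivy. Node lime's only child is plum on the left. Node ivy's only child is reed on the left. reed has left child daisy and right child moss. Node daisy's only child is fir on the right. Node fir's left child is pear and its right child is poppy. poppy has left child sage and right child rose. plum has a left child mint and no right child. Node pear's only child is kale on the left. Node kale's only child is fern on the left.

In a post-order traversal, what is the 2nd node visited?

plum

Post-order visits the left subtree, then the right subtree, then the node.
At fig: go left to lime.
  At lime: go left to plum.
    At plum: go left to mint.
      mint is a leaf — visit mint.
    At plum: no right child.
    Visit plum.
  At lime: no right child.
  Visit lime.
At fig: go right to ivy.
  At ivy: go left to reed.
    At reed: go left to daisy.
      At daisy: no left child.
      At daisy: go right to fir.
        At fir: go left to pear.
          At pear: go left to kale.
            At kale: go left to fern.
              fern is a leaf — visit fern.
            At kale: no right child.
            Visit kale.
          At pear: no right child.
          Visit pear.
        At fir: go right to poppy.
          At poppy: go left to sage.
            sage is a leaf — visit sage.
          At poppy: go right to rose.
            rose is a leaf — visit rose.
          Visit poppy.
        Visit fir.
      Visit daisy.
    At reed: go right to moss.
      moss is a leaf — visit moss.
    Visit reed.
  At ivy: no right child.
  Visit ivy.
Visit fig.
Full post-order sequence: mint, plum, lime, fern, kale, pear, sage, rose, poppy, fir, daisy, moss, reed, ivy, fig.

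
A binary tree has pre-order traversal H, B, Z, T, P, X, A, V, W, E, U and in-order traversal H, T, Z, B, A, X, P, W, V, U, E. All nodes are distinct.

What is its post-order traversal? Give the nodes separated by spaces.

The first element of pre-order is the root; it splits in-order into left and right subtrees.
Root H: left subtree has 0 nodes { }, right has 10 {T, Z, B, A, X, P, W, V, U, E}.
  Root B: left subtree has 2 nodes {T, Z}, right has 7 {A, X, P, W, V, U, E}.
    Root Z: left subtree has 1 node {T}, right has 0 { }.
    Root P: left subtree has 2 nodes {A, X}, right has 4 {W, V, U, E}.
      Root X: left subtree has 1 node {A}, right has 0 { }.
      Root V: left subtree has 1 node {W}, right has 2 {U, E}.
        Root E: left subtree has 1 node {U}, right has 0 { }.

T Z A X W U E V P B H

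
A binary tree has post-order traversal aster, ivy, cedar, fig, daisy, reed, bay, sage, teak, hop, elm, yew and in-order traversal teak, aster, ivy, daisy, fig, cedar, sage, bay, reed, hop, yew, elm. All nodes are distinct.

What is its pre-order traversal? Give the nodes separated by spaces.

The last element of post-order is the root; it splits in-order into left and right subtrees.
Root yew: left subtree has 10 nodes {teak, aster, ivy, daisy, fig, cedar, sage, bay, reed, hop}, right has 1 {elm}.
  Root hop: left subtree has 9 nodes {teak, aster, ivy, daisy, fig, cedar, sage, bay, reed}, right has 0 { }.
    Root teak: left subtree has 0 nodes { }, right has 8 {aster, ivy, daisy, fig, cedar, sage, bay, reed}.
      Root sage: left subtree has 5 nodes {aster, ivy, daisy, fig, cedar}, right has 2 {bay, reed}.
        Root daisy: left subtree has 2 nodes {aster, ivy}, right has 2 {fig, cedar}.
          Root ivy: left subtree has 1 node {aster}, right has 0 { }.
          Root fig: left subtree has 0 nodes { }, right has 1 {cedar}.
        Root bay: left subtree has 0 nodes { }, right has 1 {reed}.

yew hop teak sage daisy ivy aster fig cedar bay reed elm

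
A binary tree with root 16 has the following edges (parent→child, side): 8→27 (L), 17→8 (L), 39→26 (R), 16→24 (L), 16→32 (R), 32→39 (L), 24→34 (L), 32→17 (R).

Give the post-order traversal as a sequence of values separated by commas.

Post-order visits the left subtree, then the right subtree, then the node.
At 16: go left to 24.
  At 24: go left to 34.
    34 is a leaf — visit 34.
  At 24: no right child.
  Visit 24.
At 16: go right to 32.
  At 32: go left to 39.
    At 39: no left child.
    At 39: go right to 26.
      26 is a leaf — visit 26.
    Visit 39.
  At 32: go right to 17.
    At 17: go left to 8.
      At 8: go left to 27.
        27 is a leaf — visit 27.
      At 8: no right child.
      Visit 8.
    At 17: no right child.
    Visit 17.
  Visit 32.
Visit 16.

34, 24, 26, 39, 27, 8, 17, 32, 16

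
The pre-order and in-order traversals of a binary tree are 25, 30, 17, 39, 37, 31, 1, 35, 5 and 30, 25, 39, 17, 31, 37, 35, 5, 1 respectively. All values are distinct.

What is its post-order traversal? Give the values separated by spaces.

The first element of pre-order is the root; it splits in-order into left and right subtrees.
Root 25: left subtree has 1 node {30}, right has 7 {39, 17, 31, 37, 35, 5, 1}.
  Root 17: left subtree has 1 node {39}, right has 5 {31, 37, 35, 5, 1}.
    Root 37: left subtree has 1 node {31}, right has 3 {35, 5, 1}.
      Root 1: left subtree has 2 nodes {35, 5}, right has 0 { }.
        Root 35: left subtree has 0 nodes { }, right has 1 {5}.

30 39 31 5 35 1 37 17 25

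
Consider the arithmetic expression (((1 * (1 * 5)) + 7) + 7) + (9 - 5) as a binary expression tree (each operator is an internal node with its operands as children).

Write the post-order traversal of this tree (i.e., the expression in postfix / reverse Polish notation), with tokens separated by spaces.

Post-order on an expression tree gives postfix notation: for each operator, emit left operand, right operand, then the operator.

1 1 5 * * 7 + 7 + 9 5 - +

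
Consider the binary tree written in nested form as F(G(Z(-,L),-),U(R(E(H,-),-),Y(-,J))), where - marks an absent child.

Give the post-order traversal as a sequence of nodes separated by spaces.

L Z G H E R J Y U F

Post-order visits the left subtree, then the right subtree, then the node.
At F: go left to G.
  At G: go left to Z.
    At Z: no left child.
    At Z: go right to L.
      L is a leaf — visit L.
    Visit Z.
  At G: no right child.
  Visit G.
At F: go right to U.
  At U: go left to R.
    At R: go left to E.
      At E: go left to H.
        H is a leaf — visit H.
      At E: no right child.
      Visit E.
    At R: no right child.
    Visit R.
  At U: go right to Y.
    At Y: no left child.
    At Y: go right to J.
      J is a leaf — visit J.
    Visit Y.
  Visit U.
Visit F.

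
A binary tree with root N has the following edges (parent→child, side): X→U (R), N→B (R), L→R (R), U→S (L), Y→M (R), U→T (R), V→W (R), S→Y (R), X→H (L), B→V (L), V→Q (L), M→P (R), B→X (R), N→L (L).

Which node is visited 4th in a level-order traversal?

R

Level-order visits nodes level by level from the root, left to right within each level.
Level 0: N
Level 1: L, B
Level 2: R, V, X
Level 3: Q, W, H, U
Level 4: S, T
Level 5: Y
Level 6: M
Level 7: P
Full level-order sequence: N, L, B, R, V, X, Q, W, H, U, S, T, Y, M, P.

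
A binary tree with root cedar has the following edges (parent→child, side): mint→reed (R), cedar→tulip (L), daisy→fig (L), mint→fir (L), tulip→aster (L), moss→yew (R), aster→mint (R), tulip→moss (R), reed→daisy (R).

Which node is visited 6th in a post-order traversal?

aster

Post-order visits the left subtree, then the right subtree, then the node.
At cedar: go left to tulip.
  At tulip: go left to aster.
    At aster: no left child.
    At aster: go right to mint.
      At mint: go left to fir.
        fir is a leaf — visit fir.
      At mint: go right to reed.
        At reed: no left child.
        At reed: go right to daisy.
          At daisy: go left to fig.
            fig is a leaf — visit fig.
          At daisy: no right child.
          Visit daisy.
        Visit reed.
      Visit mint.
    Visit aster.
  At tulip: go right to moss.
    At moss: no left child.
    At moss: go right to yew.
      yew is a leaf — visit yew.
    Visit moss.
  Visit tulip.
At cedar: no right child.
Visit cedar.
Full post-order sequence: fir, fig, daisy, reed, mint, aster, yew, moss, tulip, cedar.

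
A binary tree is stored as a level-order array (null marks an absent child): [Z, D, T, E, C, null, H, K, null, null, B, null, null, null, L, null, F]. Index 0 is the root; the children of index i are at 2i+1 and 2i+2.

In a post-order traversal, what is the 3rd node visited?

E

Post-order visits the left subtree, then the right subtree, then the node.
At Z: go left to D.
  At D: go left to E.
    At E: go left to K.
      At K: no left child.
      At K: go right to F.
        F is a leaf — visit F.
      Visit K.
    At E: no right child.
    Visit E.
  At D: go right to C.
    At C: no left child.
    At C: go right to B.
      B is a leaf — visit B.
    Visit C.
  Visit D.
At Z: go right to T.
  At T: no left child.
  At T: go right to H.
    At H: no left child.
    At H: go right to L.
      L is a leaf — visit L.
    Visit H.
  Visit T.
Visit Z.
Full post-order sequence: F, K, E, B, C, D, L, H, T, Z.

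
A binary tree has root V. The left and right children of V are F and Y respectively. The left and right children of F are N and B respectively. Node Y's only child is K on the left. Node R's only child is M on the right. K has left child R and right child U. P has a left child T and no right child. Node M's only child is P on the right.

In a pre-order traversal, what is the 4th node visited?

Pre-order visits the node, then its left subtree, then its right subtree.
Visit V.
At V: go left to F.
  Visit F.
  At F: go left to N.
    N is a leaf — visit N.
  At F: go right to B.
    B is a leaf — visit B.
At V: go right to Y.
  Visit Y.
  At Y: go left to K.
    Visit K.
    At K: go left to R.
      Visit R.
      At R: no left child.
      At R: go right to M.
        Visit M.
        At M: no left child.
        At M: go right to P.
          Visit P.
          At P: go left to T.
            T is a leaf — visit T.
          At P: no right child.
    At K: go right to U.
      U is a leaf — visit U.
  At Y: no right child.
Full pre-order sequence: V, F, N, B, Y, K, R, M, P, T, U.

B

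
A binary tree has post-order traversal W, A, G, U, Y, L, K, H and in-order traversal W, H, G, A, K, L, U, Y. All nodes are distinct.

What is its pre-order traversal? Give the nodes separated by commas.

The last element of post-order is the root; it splits in-order into left and right subtrees.
Root H: left subtree has 1 node {W}, right has 6 {G, A, K, L, U, Y}.
  Root K: left subtree has 2 nodes {G, A}, right has 3 {L, U, Y}.
    Root G: left subtree has 0 nodes { }, right has 1 {A}.
    Root L: left subtree has 0 nodes { }, right has 2 {U, Y}.
      Root Y: left subtree has 1 node {U}, right has 0 { }.

H, W, K, G, A, L, Y, U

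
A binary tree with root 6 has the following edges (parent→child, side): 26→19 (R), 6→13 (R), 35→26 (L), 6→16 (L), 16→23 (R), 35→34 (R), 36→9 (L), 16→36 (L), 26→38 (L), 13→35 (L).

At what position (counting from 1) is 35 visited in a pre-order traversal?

Pre-order visits the node, then its left subtree, then its right subtree.
Visit 6.
At 6: go left to 16.
  Visit 16.
  At 16: go left to 36.
    Visit 36.
    At 36: go left to 9.
      9 is a leaf — visit 9.
    At 36: no right child.
  At 16: go right to 23.
    23 is a leaf — visit 23.
At 6: go right to 13.
  Visit 13.
  At 13: go left to 35.
    Visit 35.
    At 35: go left to 26.
      Visit 26.
      At 26: go left to 38.
        38 is a leaf — visit 38.
      At 26: go right to 19.
        19 is a leaf — visit 19.
    At 35: go right to 34.
      34 is a leaf — visit 34.
  At 13: no right child.
Full pre-order sequence: 6, 16, 36, 9, 23, 13, 35, 26, 38, 19, 34.

7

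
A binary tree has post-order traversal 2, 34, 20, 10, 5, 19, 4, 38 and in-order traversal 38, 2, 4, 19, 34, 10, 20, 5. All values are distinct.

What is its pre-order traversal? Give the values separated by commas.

38, 4, 2, 19, 5, 10, 34, 20

The last element of post-order is the root; it splits in-order into left and right subtrees.
Root 38: left subtree has 0 nodes { }, right has 7 {2, 4, 19, 34, 10, 20, 5}.
  Root 4: left subtree has 1 node {2}, right has 5 {19, 34, 10, 20, 5}.
    Root 19: left subtree has 0 nodes { }, right has 4 {34, 10, 20, 5}.
      Root 5: left subtree has 3 nodes {34, 10, 20}, right has 0 { }.
        Root 10: left subtree has 1 node {34}, right has 1 {20}.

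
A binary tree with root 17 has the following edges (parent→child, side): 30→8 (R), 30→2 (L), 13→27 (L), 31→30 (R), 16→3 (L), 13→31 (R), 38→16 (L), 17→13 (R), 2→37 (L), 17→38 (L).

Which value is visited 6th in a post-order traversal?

2

Post-order visits the left subtree, then the right subtree, then the node.
At 17: go left to 38.
  At 38: go left to 16.
    At 16: go left to 3.
      3 is a leaf — visit 3.
    At 16: no right child.
    Visit 16.
  At 38: no right child.
  Visit 38.
At 17: go right to 13.
  At 13: go left to 27.
    27 is a leaf — visit 27.
  At 13: go right to 31.
    At 31: no left child.
    At 31: go right to 30.
      At 30: go left to 2.
        At 2: go left to 37.
          37 is a leaf — visit 37.
        At 2: no right child.
        Visit 2.
      At 30: go right to 8.
        8 is a leaf — visit 8.
      Visit 30.
    Visit 31.
  Visit 13.
Visit 17.
Full post-order sequence: 3, 16, 38, 27, 37, 2, 8, 30, 31, 13, 17.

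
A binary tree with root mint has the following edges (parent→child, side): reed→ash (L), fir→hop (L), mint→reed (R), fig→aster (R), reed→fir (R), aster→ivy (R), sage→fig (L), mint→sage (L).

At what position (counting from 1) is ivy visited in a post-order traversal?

1

Post-order visits the left subtree, then the right subtree, then the node.
At mint: go left to sage.
  At sage: go left to fig.
    At fig: no left child.
    At fig: go right to aster.
      At aster: no left child.
      At aster: go right to ivy.
        ivy is a leaf — visit ivy.
      Visit aster.
    Visit fig.
  At sage: no right child.
  Visit sage.
At mint: go right to reed.
  At reed: go left to ash.
    ash is a leaf — visit ash.
  At reed: go right to fir.
    At fir: go left to hop.
      hop is a leaf — visit hop.
    At fir: no right child.
    Visit fir.
  Visit reed.
Visit mint.
Full post-order sequence: ivy, aster, fig, sage, ash, hop, fir, reed, mint.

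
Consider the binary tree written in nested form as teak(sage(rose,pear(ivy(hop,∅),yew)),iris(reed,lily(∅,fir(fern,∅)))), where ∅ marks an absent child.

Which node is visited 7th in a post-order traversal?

reed

Post-order visits the left subtree, then the right subtree, then the node.
At teak: go left to sage.
  At sage: go left to rose.
    rose is a leaf — visit rose.
  At sage: go right to pear.
    At pear: go left to ivy.
      At ivy: go left to hop.
        hop is a leaf — visit hop.
      At ivy: no right child.
      Visit ivy.
    At pear: go right to yew.
      yew is a leaf — visit yew.
    Visit pear.
  Visit sage.
At teak: go right to iris.
  At iris: go left to reed.
    reed is a leaf — visit reed.
  At iris: go right to lily.
    At lily: no left child.
    At lily: go right to fir.
      At fir: go left to fern.
        fern is a leaf — visit fern.
      At fir: no right child.
      Visit fir.
    Visit lily.
  Visit iris.
Visit teak.
Full post-order sequence: rose, hop, ivy, yew, pear, sage, reed, fern, fir, lily, iris, teak.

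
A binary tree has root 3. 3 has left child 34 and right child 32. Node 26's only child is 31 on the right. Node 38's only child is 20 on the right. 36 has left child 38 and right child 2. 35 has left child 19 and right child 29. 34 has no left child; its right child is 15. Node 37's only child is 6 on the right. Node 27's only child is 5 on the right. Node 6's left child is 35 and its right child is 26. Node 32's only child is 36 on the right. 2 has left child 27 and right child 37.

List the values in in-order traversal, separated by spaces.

34 15 3 32 38 20 36 27 5 2 37 19 35 29 6 26 31

In-order visits the left subtree, then the node, then the right subtree.
At 3: go left to 34.
  At 34: no left child.
  Visit 34.
  At 34: go right to 15.
    15 is a leaf — visit 15.
Visit 3.
At 3: go right to 32.
  At 32: no left child.
  Visit 32.
  At 32: go right to 36.
    At 36: go left to 38.
      At 38: no left child.
      Visit 38.
      At 38: go right to 20.
        20 is a leaf — visit 20.
    Visit 36.
    At 36: go right to 2.
      At 2: go left to 27.
        At 27: no left child.
        Visit 27.
        At 27: go right to 5.
          5 is a leaf — visit 5.
      Visit 2.
      At 2: go right to 37.
        At 37: no left child.
        Visit 37.
        At 37: go right to 6.
          At 6: go left to 35.
            At 35: go left to 19.
              19 is a leaf — visit 19.
            Visit 35.
            At 35: go right to 29.
              29 is a leaf — visit 29.
          Visit 6.
          At 6: go right to 26.
            At 26: no left child.
            Visit 26.
            At 26: go right to 31.
              31 is a leaf — visit 31.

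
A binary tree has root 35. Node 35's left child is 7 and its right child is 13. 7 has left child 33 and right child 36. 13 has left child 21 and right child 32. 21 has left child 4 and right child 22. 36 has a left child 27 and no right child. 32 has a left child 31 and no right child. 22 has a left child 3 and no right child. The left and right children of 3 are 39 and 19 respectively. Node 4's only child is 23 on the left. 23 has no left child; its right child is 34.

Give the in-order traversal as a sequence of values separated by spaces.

In-order visits the left subtree, then the node, then the right subtree.
At 35: go left to 7.
  At 7: go left to 33.
    33 is a leaf — visit 33.
  Visit 7.
  At 7: go right to 36.
    At 36: go left to 27.
      27 is a leaf — visit 27.
    Visit 36.
    At 36: no right child.
Visit 35.
At 35: go right to 13.
  At 13: go left to 21.
    At 21: go left to 4.
      At 4: go left to 23.
        At 23: no left child.
        Visit 23.
        At 23: go right to 34.
          34 is a leaf — visit 34.
      Visit 4.
      At 4: no right child.
    Visit 21.
    At 21: go right to 22.
      At 22: go left to 3.
        At 3: go left to 39.
          39 is a leaf — visit 39.
        Visit 3.
        At 3: go right to 19.
          19 is a leaf — visit 19.
      Visit 22.
      At 22: no right child.
  Visit 13.
  At 13: go right to 32.
    At 32: go left to 31.
      31 is a leaf — visit 31.
    Visit 32.
    At 32: no right child.

33 7 27 36 35 23 34 4 21 39 3 19 22 13 31 32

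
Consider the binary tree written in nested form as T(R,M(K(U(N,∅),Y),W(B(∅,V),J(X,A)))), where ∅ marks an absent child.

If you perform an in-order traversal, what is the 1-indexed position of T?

In-order visits the left subtree, then the node, then the right subtree.
At T: go left to R.
  R is a leaf — visit R.
Visit T.
At T: go right to M.
  At M: go left to K.
    At K: go left to U.
      At U: go left to N.
        N is a leaf — visit N.
      Visit U.
      At U: no right child.
    Visit K.
    At K: go right to Y.
      Y is a leaf — visit Y.
  Visit M.
  At M: go right to W.
    At W: go left to B.
      At B: no left child.
      Visit B.
      At B: go right to V.
        V is a leaf — visit V.
    Visit W.
    At W: go right to J.
      At J: go left to X.
        X is a leaf — visit X.
      Visit J.
      At J: go right to A.
        A is a leaf — visit A.
Full in-order sequence: R, T, N, U, K, Y, M, B, V, W, X, J, A.

2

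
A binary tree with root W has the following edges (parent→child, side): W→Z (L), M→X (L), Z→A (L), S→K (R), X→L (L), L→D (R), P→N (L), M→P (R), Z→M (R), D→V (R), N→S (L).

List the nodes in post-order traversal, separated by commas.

Post-order visits the left subtree, then the right subtree, then the node.
At W: go left to Z.
  At Z: go left to A.
    A is a leaf — visit A.
  At Z: go right to M.
    At M: go left to X.
      At X: go left to L.
        At L: no left child.
        At L: go right to D.
          At D: no left child.
          At D: go right to V.
            V is a leaf — visit V.
          Visit D.
        Visit L.
      At X: no right child.
      Visit X.
    At M: go right to P.
      At P: go left to N.
        At N: go left to S.
          At S: no left child.
          At S: go right to K.
            K is a leaf — visit K.
          Visit S.
        At N: no right child.
        Visit N.
      At P: no right child.
      Visit P.
    Visit M.
  Visit Z.
At W: no right child.
Visit W.

A, V, D, L, X, K, S, N, P, M, Z, W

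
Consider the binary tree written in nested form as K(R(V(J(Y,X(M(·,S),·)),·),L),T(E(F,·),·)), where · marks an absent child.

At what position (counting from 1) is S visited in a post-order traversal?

2

Post-order visits the left subtree, then the right subtree, then the node.
At K: go left to R.
  At R: go left to V.
    At V: go left to J.
      At J: go left to Y.
        Y is a leaf — visit Y.
      At J: go right to X.
        At X: go left to M.
          At M: no left child.
          At M: go right to S.
            S is a leaf — visit S.
          Visit M.
        At X: no right child.
        Visit X.
      Visit J.
    At V: no right child.
    Visit V.
  At R: go right to L.
    L is a leaf — visit L.
  Visit R.
At K: go right to T.
  At T: go left to E.
    At E: go left to F.
      F is a leaf — visit F.
    At E: no right child.
    Visit E.
  At T: no right child.
  Visit T.
Visit K.
Full post-order sequence: Y, S, M, X, J, V, L, R, F, E, T, K.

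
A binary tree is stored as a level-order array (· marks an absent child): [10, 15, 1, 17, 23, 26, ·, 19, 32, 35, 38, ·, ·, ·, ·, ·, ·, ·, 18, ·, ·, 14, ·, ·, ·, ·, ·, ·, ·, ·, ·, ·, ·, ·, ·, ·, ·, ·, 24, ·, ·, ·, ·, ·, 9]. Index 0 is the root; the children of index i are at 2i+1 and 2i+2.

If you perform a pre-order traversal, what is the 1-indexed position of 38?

10

Pre-order visits the node, then its left subtree, then its right subtree.
Visit 10.
At 10: go left to 15.
  Visit 15.
  At 15: go left to 17.
    Visit 17.
    At 17: go left to 19.
      19 is a leaf — visit 19.
    At 17: go right to 32.
      Visit 32.
      At 32: no left child.
      At 32: go right to 18.
        Visit 18.
        At 18: no left child.
        At 18: go right to 24.
          24 is a leaf — visit 24.
  At 15: go right to 23.
    Visit 23.
    At 23: go left to 35.
      35 is a leaf — visit 35.
    At 23: go right to 38.
      Visit 38.
      At 38: go left to 14.
        Visit 14.
        At 14: no left child.
        At 14: go right to 9.
          9 is a leaf — visit 9.
      At 38: no right child.
At 10: go right to 1.
  Visit 1.
  At 1: go left to 26.
    26 is a leaf — visit 26.
  At 1: no right child.
Full pre-order sequence: 10, 15, 17, 19, 32, 18, 24, 23, 35, 38, 14, 9, 1, 26.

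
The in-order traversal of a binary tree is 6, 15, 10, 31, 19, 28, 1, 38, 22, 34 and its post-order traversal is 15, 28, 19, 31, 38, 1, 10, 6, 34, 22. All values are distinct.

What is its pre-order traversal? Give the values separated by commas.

The last element of post-order is the root; it splits in-order into left and right subtrees.
Root 22: left subtree has 8 nodes {6, 15, 10, 31, 19, 28, 1, 38}, right has 1 {34}.
  Root 6: left subtree has 0 nodes { }, right has 7 {15, 10, 31, 19, 28, 1, 38}.
    Root 10: left subtree has 1 node {15}, right has 5 {31, 19, 28, 1, 38}.
      Root 1: left subtree has 3 nodes {31, 19, 28}, right has 1 {38}.
        Root 31: left subtree has 0 nodes { }, right has 2 {19, 28}.
          Root 19: left subtree has 0 nodes { }, right has 1 {28}.

22, 6, 10, 15, 1, 31, 19, 28, 38, 34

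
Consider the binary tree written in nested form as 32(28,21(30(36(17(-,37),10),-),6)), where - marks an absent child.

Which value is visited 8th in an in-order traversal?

In-order visits the left subtree, then the node, then the right subtree.
At 32: go left to 28.
  28 is a leaf — visit 28.
Visit 32.
At 32: go right to 21.
  At 21: go left to 30.
    At 30: go left to 36.
      At 36: go left to 17.
        At 17: no left child.
        Visit 17.
        At 17: go right to 37.
          37 is a leaf — visit 37.
      Visit 36.
      At 36: go right to 10.
        10 is a leaf — visit 10.
    Visit 30.
    At 30: no right child.
  Visit 21.
  At 21: go right to 6.
    6 is a leaf — visit 6.
Full in-order sequence: 28, 32, 17, 37, 36, 10, 30, 21, 6.

21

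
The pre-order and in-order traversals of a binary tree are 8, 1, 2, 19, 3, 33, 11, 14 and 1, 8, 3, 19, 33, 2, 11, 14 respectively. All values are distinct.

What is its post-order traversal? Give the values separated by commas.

1, 3, 33, 19, 14, 11, 2, 8

The first element of pre-order is the root; it splits in-order into left and right subtrees.
Root 8: left subtree has 1 node {1}, right has 6 {3, 19, 33, 2, 11, 14}.
  Root 2: left subtree has 3 nodes {3, 19, 33}, right has 2 {11, 14}.
    Root 19: left subtree has 1 node {3}, right has 1 {33}.
    Root 11: left subtree has 0 nodes { }, right has 1 {14}.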